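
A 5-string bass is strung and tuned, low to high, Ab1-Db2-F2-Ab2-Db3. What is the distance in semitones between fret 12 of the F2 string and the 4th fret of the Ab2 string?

5 semitones

F2 at fret 12 → F3 (MIDI 53); Ab2 at fret 4 → C3 (MIDI 48).
53 − 48 = 5, so the two pitches are 5 semitones apart, with F3 the higher.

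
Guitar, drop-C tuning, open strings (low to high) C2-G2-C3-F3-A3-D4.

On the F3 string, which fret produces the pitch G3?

2

G3 is 2 semitones above the open F3 (F–F#–G), so it sits at fret 2.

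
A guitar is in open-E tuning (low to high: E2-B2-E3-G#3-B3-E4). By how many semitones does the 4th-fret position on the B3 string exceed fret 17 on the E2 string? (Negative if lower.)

6 semitones

B3 at fret 4 → D#4 (MIDI 63); E2 at fret 17 → A3 (MIDI 57).
63 − 57 = 6, so the two pitches are 6 semitones apart.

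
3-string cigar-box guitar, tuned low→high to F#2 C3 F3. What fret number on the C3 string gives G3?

7

G3 is 7 semitones above the open C3 (C–C#–D–D#–E–F–F#–G), so it sits at fret 7.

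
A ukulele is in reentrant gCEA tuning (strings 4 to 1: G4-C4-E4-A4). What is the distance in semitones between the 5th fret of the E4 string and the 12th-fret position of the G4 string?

10 semitones

E4 at fret 5 → A4 (MIDI 69); G4 at fret 12 → G5 (MIDI 79).
69 − 79 = -10, so the two pitches are 10 semitones apart, with G5 the higher.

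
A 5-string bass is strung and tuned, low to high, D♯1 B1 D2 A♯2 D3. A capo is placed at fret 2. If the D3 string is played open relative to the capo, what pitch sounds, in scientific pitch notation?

E3

The capo raises the open D3 by 2 semitones to E3; fretting 0 more gives D3 + 2 + 0 = D3 + 2 semitones = E3.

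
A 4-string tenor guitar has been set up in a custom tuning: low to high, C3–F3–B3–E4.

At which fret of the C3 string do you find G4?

G4 is 19 semitones above the open C3 (C–C#–D–D#–…–F–F#–G), so it sits at fret 19.

19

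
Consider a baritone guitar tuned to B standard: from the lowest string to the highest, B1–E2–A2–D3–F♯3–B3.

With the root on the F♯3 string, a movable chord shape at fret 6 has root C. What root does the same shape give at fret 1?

Moving from fret 6 to fret 1 shifts the root by -5 semitones.
C down 5 semitones is G.

G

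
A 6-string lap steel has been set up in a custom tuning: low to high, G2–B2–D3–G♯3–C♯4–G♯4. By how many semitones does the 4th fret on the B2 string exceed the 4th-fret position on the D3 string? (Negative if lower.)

B2 at fret 4 → D♯3 (MIDI 51); D3 at fret 4 → F♯3 (MIDI 54).
51 − 54 = -3, so the two pitches are 3 semitones apart.

-3 semitones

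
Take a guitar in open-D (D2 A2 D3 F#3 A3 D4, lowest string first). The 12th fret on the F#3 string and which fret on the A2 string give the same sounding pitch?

F#3 at fret 12 is F#3 + 12 semitones = F#4.
The open A2 string is 9 semitones below the open F#3, so the same pitch on the A2 string lies at fret 12 + 9 = 21.

21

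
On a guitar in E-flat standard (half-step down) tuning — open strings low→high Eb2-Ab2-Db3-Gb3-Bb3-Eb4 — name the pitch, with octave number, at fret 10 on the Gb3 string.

E4

Gb3 is MIDI 54. Adding 10 gives 64, which is E4.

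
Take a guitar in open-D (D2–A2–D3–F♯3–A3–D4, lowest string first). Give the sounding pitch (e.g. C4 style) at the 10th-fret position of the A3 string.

Each fret is one semitone, so A3 + 10 = G4.

G4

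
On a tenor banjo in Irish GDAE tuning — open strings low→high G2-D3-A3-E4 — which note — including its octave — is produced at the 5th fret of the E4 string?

The open E4 string plus 5 semitones: E–F–F#–G–G#–A.
No B→C boundary is crossed, so the octave stays at 4.

A4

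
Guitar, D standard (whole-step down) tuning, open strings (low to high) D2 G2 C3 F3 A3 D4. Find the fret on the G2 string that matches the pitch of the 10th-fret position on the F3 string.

Fret 10 on F3 is MIDI 53 + 10 = 63 (D♯4). On the G2 string (open MIDI 43), that pitch is 63 − 43 = fret 20.

20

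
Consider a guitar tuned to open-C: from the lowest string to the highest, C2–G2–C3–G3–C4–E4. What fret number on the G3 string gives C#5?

18

C#5 is 18 semitones above the open G3 (G–G#–A–A#–…–B–C–C#), so it sits at fret 18.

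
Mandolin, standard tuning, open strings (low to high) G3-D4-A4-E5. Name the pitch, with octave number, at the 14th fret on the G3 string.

A4

G3 is MIDI 55. Adding 14 gives 69, which is A4.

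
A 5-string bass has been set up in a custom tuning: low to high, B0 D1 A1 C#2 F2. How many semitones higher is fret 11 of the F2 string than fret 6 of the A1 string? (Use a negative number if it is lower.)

13 semitones

F2 at fret 11 → E3 (MIDI 52); A1 at fret 6 → D#2 (MIDI 39).
52 − 39 = 13, so the two pitches are 13 semitones apart.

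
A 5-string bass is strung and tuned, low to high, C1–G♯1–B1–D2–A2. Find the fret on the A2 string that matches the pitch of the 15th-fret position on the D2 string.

8

Fret 15 on D2 is MIDI 38 + 15 = 53 (F3). On the A2 string (open MIDI 45), that pitch is 53 − 45 = fret 8.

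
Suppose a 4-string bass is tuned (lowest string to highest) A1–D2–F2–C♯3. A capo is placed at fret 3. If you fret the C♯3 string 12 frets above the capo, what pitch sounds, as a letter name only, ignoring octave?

E

The capo raises the open C♯3 by 3 semitones to E3; fretting 12 more gives C♯3 + 3 + 12 = C♯3 + 15 semitones, landing on E.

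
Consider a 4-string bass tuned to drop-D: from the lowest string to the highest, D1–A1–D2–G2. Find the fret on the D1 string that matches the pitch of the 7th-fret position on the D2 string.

D2 at fret 7 is D2 + 7 semitones = A2.
The open D1 string is 12 semitones below the open D2, so the same pitch on the D1 string lies at fret 7 + 12 = 19.

19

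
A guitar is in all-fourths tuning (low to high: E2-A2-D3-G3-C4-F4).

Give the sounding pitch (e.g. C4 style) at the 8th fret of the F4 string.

C♯5

Each fret is one semitone, so F4 + 8 = C♯5.
(Equivalently spelled D♭5.)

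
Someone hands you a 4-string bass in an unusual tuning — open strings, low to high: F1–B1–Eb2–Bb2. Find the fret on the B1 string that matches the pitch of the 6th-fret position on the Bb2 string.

17

Fret 6 on Bb2 is MIDI 46 + 6 = 52 (E3). On the B1 string (open MIDI 35), that pitch is 52 − 35 = fret 17.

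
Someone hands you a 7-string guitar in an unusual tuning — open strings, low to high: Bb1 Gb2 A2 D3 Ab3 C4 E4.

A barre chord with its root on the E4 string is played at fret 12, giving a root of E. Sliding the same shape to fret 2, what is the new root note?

Moving from fret 12 to fret 2 shifts the root by -10 semitones.
E down 10 semitones is Gb.

Gb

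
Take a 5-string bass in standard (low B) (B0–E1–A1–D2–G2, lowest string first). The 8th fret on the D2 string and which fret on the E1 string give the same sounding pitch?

18

Fret 8 on D2 is MIDI 38 + 8 = 46 (A#2). On the E1 string (open MIDI 28), that pitch is 46 − 28 = fret 18.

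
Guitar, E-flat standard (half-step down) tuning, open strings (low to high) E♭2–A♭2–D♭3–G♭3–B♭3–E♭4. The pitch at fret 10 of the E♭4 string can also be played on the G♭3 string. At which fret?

19

E♭4 at fret 10 is E♭4 + 10 semitones = D♭5.
The open G♭3 string is 9 semitones below the open E♭4, so the same pitch on the G♭3 string lies at fret 10 + 9 = 19.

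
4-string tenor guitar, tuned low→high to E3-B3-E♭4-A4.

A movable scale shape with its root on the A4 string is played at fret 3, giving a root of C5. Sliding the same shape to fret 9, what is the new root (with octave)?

Moving from fret 3 to fret 9 shifts the root by 6 semitones.
C5 up 6 semitones is G♭5.

G♭5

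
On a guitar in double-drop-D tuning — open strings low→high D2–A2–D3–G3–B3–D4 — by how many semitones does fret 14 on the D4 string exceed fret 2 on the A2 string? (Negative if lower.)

29 semitones

D4 at fret 14 → E5 (MIDI 76); A2 at fret 2 → B2 (MIDI 47).
76 − 47 = 29, so the two pitches are 29 semitones apart.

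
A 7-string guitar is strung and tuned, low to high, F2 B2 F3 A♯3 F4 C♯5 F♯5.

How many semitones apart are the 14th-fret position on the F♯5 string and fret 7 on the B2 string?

F♯5 at fret 14 → G♯6 (MIDI 92); B2 at fret 7 → F♯3 (MIDI 54).
92 − 54 = 38, so the two pitches are 38 semitones apart, with G♯6 the higher.

38 semitones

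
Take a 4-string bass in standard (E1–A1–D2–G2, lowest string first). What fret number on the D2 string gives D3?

D3 is 12 semitones above the open D2 (D–D#–E–F–…–C–C#–D), so it sits at fret 12.

12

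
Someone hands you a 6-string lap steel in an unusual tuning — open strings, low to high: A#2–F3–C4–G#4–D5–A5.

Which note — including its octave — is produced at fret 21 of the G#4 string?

F6

The open G#4 string plus 21 semitones: G#–A–A#–B–…–D#–E–F.
The walk passes from B into C 2 times, so the octave number goes from 4 to 6.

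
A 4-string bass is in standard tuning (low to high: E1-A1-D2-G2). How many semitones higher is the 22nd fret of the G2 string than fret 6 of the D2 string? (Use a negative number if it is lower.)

G2 at fret 22 → F4 (MIDI 65); D2 at fret 6 → G#2 (MIDI 44).
65 − 44 = 21, so the two pitches are 21 semitones apart.

21 semitones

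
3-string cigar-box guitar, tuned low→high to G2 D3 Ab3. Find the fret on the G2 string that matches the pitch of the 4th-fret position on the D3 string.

Fret 4 on D3 is MIDI 50 + 4 = 54 (Gb3). On the G2 string (open MIDI 43), that pitch is 54 − 43 = fret 11.

11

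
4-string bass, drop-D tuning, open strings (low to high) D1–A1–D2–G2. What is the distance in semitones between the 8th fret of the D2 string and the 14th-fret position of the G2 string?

11 semitones

D2 at fret 8 → A#2 (MIDI 46); G2 at fret 14 → A3 (MIDI 57).
46 − 57 = -11, so the two pitches are 11 semitones apart, with A3 the higher.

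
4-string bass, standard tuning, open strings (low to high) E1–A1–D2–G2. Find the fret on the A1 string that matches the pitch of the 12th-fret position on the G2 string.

22

G2 at fret 12 is G2 + 12 semitones = G3.
The open A1 string is 10 semitones below the open G2, so the same pitch on the A1 string lies at fret 12 + 10 = 22.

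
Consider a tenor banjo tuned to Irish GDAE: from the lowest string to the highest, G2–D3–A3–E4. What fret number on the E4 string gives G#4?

4

G#4 is 4 semitones above the open E4 (E–F–F#–G–G#), so it sits at fret 4.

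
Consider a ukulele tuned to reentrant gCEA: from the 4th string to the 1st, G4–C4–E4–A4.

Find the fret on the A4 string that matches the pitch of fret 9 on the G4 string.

G4 at fret 9 is G4 + 9 semitones = E5.
The open A4 string is 2 semitones above the open G4, so the same pitch on the A4 string lies at fret 9 − 2 = 7.

7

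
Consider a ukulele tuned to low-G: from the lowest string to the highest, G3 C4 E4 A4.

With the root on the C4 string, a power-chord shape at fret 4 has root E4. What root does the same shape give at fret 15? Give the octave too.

D#5

Moving from fret 4 to fret 15 shifts the root by 11 semitones.
E4 up 11 semitones is D#5.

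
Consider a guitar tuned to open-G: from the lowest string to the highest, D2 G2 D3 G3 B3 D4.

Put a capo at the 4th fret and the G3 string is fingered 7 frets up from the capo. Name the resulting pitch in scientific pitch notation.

The capo raises the open G3 by 4 semitones to B3; fretting 7 more gives G3 + 4 + 7 = G3 + 11 semitones = F#4.

F#4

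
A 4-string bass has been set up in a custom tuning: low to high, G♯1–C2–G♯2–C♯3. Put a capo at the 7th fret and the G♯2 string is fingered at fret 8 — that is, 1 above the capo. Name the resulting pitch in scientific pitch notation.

The capo raises the open G♯2 by 7 semitones to D♯3; fretting 1 more gives G♯2 + 7 + 1 = G♯2 + 8 semitones = E3.

E3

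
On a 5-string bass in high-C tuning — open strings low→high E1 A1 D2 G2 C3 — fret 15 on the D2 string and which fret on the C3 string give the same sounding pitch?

Fret 15 on D2 is MIDI 38 + 15 = 53 (F3). On the C3 string (open MIDI 48), that pitch is 53 − 48 = fret 5.

5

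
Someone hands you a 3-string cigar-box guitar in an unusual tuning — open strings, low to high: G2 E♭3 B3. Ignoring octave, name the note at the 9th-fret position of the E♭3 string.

Each fret is one semitone, so E♭3 + 9 = C.

C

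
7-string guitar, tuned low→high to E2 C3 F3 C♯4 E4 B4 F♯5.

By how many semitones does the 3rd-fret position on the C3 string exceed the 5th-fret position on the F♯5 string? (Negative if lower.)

-32 semitones

C3 at fret 3 → D♯3 (MIDI 51); F♯5 at fret 5 → B5 (MIDI 83).
51 − 83 = -32, so the two pitches are 32 semitones apart.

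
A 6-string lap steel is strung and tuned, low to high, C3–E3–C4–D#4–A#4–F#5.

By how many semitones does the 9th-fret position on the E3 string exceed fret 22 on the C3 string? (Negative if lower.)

E3 at fret 9 → C#4 (MIDI 61); C3 at fret 22 → A#4 (MIDI 70).
61 − 70 = -9, so the two pitches are 9 semitones apart.

-9 semitones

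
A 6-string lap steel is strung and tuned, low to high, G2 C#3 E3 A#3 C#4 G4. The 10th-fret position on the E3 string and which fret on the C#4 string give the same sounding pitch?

E3 at fret 10 is E3 + 10 semitones = D4.
The open C#4 string is 9 semitones above the open E3, so the same pitch on the C#4 string lies at fret 10 − 9 = 1.

1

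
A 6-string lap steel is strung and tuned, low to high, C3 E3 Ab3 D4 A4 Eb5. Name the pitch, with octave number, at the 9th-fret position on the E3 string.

Db4

The open E3 string plus 9 semitones: E–F–Gb–G–Ab–A–Bb–B–C–Db.
The walk passes from B into C once, so the octave number goes from 3 to 4.
(Equivalently spelled C#4.)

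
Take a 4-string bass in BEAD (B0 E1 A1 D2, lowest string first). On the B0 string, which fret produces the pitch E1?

E1 is 5 semitones above the open B0 (B–C–C#–D–D#–E), so it sits at fret 5.

5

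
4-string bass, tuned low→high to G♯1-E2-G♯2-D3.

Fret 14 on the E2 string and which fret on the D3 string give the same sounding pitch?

Fret 14 on E2 is MIDI 40 + 14 = 54 (F♯3). On the D3 string (open MIDI 50), that pitch is 54 − 50 = fret 4.

4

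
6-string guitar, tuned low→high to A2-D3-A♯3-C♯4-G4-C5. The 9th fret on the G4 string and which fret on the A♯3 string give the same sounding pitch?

18

Fret 9 on G4 is MIDI 67 + 9 = 76 (E5). On the A♯3 string (open MIDI 58), that pitch is 76 − 58 = fret 18.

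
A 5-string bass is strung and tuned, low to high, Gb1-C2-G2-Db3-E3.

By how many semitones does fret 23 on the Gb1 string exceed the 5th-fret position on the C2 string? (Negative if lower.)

12 semitones

Gb1 at fret 23 → F3 (MIDI 53); C2 at fret 5 → F2 (MIDI 41).
53 − 41 = 12, so the two pitches are 12 semitones apart.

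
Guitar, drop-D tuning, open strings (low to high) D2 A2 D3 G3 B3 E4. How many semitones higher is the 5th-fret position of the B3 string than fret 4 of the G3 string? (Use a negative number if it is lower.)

B3 at fret 5 → E4 (MIDI 64); G3 at fret 4 → B3 (MIDI 59).
64 − 59 = 5, so the two pitches are 5 semitones apart.

5 semitones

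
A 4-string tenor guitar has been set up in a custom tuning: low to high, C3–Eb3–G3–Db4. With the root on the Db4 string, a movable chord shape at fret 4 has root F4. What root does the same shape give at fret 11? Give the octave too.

C5

Moving from fret 4 to fret 11 shifts the root by 7 semitones.
F4 up 7 semitones is C5.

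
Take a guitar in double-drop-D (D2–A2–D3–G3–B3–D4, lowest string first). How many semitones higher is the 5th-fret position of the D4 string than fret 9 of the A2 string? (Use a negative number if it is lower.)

13 semitones

D4 at fret 5 → G4 (MIDI 67); A2 at fret 9 → F♯3 (MIDI 54).
67 − 54 = 13, so the two pitches are 13 semitones apart.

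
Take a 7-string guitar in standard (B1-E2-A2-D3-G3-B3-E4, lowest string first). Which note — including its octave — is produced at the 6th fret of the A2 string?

D#3

A2 is MIDI 45. Adding 6 gives 51, which is D#3.
(Equivalently spelled Eb3.)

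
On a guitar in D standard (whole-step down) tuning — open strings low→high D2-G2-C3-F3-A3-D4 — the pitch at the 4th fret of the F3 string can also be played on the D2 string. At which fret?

19

F3 at fret 4 is F3 + 4 semitones = A3.
The open D2 string is 15 semitones below the open F3, so the same pitch on the D2 string lies at fret 4 + 15 = 19.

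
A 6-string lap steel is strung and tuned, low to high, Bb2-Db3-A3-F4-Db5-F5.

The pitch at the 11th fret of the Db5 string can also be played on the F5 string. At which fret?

Fret 11 on Db5 is MIDI 73 + 11 = 84 (C6). On the F5 string (open MIDI 77), that pitch is 84 − 77 = fret 7.

7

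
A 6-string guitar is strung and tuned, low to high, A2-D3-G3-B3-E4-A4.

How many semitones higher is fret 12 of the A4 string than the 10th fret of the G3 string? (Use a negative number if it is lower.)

A4 at fret 12 → A5 (MIDI 81); G3 at fret 10 → F4 (MIDI 65).
81 − 65 = 16, so the two pitches are 16 semitones apart.

16 semitones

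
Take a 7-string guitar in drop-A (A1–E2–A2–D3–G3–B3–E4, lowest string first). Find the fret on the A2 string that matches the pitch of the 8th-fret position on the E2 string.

3

Fret 8 on E2 is MIDI 40 + 8 = 48 (C3). On the A2 string (open MIDI 45), that pitch is 48 − 45 = fret 3.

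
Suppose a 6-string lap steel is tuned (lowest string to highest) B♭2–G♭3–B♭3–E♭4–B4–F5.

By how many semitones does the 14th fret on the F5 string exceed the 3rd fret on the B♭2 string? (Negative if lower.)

42 semitones

F5 at fret 14 → G6 (MIDI 91); B♭2 at fret 3 → D♭3 (MIDI 49).
91 − 49 = 42, so the two pitches are 42 semitones apart.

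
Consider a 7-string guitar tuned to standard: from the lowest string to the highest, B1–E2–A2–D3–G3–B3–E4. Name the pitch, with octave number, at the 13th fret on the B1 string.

C3

Each fret is one semitone, so B1 + 13 = C3.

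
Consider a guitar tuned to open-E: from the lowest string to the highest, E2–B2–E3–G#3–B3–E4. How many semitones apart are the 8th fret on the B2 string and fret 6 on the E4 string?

15 semitones

B2 at fret 8 → G3 (MIDI 55); E4 at fret 6 → A#4 (MIDI 70).
55 − 70 = -15, so the two pitches are 15 semitones apart, with A#4 the higher.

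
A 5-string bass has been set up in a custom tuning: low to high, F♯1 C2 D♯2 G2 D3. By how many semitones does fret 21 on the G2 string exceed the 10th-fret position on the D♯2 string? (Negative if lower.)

G2 at fret 21 → E4 (MIDI 64); D♯2 at fret 10 → C♯3 (MIDI 49).
64 − 49 = 15, so the two pitches are 15 semitones apart.

15 semitones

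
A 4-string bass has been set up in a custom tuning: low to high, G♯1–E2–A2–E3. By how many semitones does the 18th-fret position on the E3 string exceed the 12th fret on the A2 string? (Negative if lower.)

13 semitones

E3 at fret 18 → A♯4 (MIDI 70); A2 at fret 12 → A3 (MIDI 57).
70 − 57 = 13, so the two pitches are 13 semitones apart.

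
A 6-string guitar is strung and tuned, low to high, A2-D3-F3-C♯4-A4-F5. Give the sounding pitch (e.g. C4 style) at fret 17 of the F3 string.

A♯4

The open F3 string plus 17 semitones: F–F#–G–G#–…–G#–A–A#.
The walk passes from B into C once, so the octave number goes from 3 to 4.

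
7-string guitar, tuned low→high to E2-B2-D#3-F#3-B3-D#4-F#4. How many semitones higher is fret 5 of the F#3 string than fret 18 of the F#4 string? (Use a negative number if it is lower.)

F#3 at fret 5 → B3 (MIDI 59); F#4 at fret 18 → C6 (MIDI 84).
59 − 84 = -25, so the two pitches are 25 semitones apart.

-25 semitones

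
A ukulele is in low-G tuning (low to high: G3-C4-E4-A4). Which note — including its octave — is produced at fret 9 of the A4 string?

The open A4 string plus 9 semitones: A–A#–B–C–C#–D–D#–E–F–F#.
The walk passes from B into C once, so the octave number goes from 4 to 5.
(Equivalently spelled Gb5.)

F#5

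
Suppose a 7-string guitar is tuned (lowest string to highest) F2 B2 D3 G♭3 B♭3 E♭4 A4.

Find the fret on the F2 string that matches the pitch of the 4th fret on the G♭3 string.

17

G♭3 at fret 4 is G♭3 + 4 semitones = B♭3.
The open F2 string is 13 semitones below the open G♭3, so the same pitch on the F2 string lies at fret 4 + 13 = 17.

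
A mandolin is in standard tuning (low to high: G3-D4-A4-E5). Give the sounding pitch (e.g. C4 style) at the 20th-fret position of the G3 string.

G3 is MIDI 55. Adding 20 gives 75, which is D#5.
(Equivalently spelled Eb5.)

D#5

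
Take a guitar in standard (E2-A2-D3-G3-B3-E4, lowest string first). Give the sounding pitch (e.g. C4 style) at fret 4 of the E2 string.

G#2

E2 is MIDI 40. Adding 4 gives 44, which is G#2.
(Equivalently spelled Ab2.)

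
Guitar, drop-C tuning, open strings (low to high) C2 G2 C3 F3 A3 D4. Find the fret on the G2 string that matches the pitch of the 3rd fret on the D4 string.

D4 at fret 3 is D4 + 3 semitones = F4.
The open G2 string is 19 semitones below the open D4, so the same pitch on the G2 string lies at fret 3 + 19 = 22.

22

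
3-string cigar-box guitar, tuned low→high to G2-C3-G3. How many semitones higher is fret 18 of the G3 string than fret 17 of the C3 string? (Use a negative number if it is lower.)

8 semitones

G3 at fret 18 → C#5 (MIDI 73); C3 at fret 17 → F4 (MIDI 65).
73 − 65 = 8, so the two pitches are 8 semitones apart.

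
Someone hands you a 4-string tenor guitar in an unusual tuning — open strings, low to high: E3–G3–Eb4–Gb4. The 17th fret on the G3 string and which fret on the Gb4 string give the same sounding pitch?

6

G3 at fret 17 is G3 + 17 semitones = C5.
The open Gb4 string is 11 semitones above the open G3, so the same pitch on the Gb4 string lies at fret 17 − 11 = 6.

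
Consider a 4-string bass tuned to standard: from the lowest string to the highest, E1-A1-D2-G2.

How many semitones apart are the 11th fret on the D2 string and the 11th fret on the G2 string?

5 semitones

D2 at fret 11 → C#3 (MIDI 49); G2 at fret 11 → F#3 (MIDI 54).
49 − 54 = -5, so the two pitches are 5 semitones apart, with F#3 the higher.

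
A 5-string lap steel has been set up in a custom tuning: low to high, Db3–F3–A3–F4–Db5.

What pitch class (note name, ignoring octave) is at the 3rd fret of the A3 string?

A3 is MIDI 57. Adding 3 gives 60; 60 mod 12 = 0, i.e. C.

C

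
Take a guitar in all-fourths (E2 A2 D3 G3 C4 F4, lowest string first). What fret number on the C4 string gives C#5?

C#5 is 13 semitones above the open C4 (C–C#–D–D#–…–B–C–C#), so it sits at fret 13.

13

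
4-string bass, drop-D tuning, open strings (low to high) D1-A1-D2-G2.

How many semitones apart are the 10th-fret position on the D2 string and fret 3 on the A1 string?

12 semitones

D2 at fret 10 → C3 (MIDI 48); A1 at fret 3 → C2 (MIDI 36).
48 − 36 = 12, so the two pitches are 12 semitones apart, with C3 the higher.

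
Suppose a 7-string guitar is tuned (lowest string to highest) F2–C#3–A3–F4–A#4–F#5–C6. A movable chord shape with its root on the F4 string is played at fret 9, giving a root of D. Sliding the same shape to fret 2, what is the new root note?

Moving from fret 9 to fret 2 shifts the root by -7 semitones.
D down 7 semitones is G.

G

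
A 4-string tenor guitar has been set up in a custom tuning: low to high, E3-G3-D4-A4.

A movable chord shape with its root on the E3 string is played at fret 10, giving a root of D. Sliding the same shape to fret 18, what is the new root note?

Moving from fret 10 to fret 18 shifts the root by 8 semitones.
D up 8 semitones is B♭.

B♭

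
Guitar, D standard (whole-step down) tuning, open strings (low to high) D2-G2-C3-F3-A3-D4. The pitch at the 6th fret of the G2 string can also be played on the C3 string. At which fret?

1

G2 at fret 6 is G2 + 6 semitones = C#3.
The open C3 string is 5 semitones above the open G2, so the same pitch on the C3 string lies at fret 6 − 5 = 1.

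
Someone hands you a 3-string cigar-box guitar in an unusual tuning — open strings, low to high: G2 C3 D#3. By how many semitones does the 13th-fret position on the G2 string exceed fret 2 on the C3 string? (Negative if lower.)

G2 at fret 13 → G#3 (MIDI 56); C3 at fret 2 → D3 (MIDI 50).
56 − 50 = 6, so the two pitches are 6 semitones apart.

6 semitones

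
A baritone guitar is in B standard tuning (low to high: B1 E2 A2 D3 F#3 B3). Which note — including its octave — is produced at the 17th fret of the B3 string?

The open B3 string plus 17 semitones: B–C–C#–D–…–D–D#–E.
The walk passes from B into C 2 times, so the octave number goes from 3 to 5.

E5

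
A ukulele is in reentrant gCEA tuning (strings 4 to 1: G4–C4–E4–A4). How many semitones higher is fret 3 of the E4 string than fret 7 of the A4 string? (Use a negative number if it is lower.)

-9 semitones

E4 at fret 3 → G4 (MIDI 67); A4 at fret 7 → E5 (MIDI 76).
67 − 76 = -9, so the two pitches are 9 semitones apart.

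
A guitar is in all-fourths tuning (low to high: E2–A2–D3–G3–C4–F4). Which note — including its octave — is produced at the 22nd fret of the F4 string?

F4 is MIDI 65. Adding 22 gives 87, which is D♯6.
(Equivalently spelled E♭6.)

D♯6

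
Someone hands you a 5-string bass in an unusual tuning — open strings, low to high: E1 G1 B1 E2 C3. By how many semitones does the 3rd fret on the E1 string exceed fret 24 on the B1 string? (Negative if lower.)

-28 semitones

E1 at fret 3 → G1 (MIDI 31); B1 at fret 24 → B3 (MIDI 59).
31 − 59 = -28, so the two pitches are 28 semitones apart.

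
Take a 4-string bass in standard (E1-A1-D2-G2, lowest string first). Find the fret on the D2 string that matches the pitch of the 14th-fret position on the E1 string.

Fret 14 on E1 is MIDI 28 + 14 = 42 (F#2). On the D2 string (open MIDI 38), that pitch is 42 − 38 = fret 4.

4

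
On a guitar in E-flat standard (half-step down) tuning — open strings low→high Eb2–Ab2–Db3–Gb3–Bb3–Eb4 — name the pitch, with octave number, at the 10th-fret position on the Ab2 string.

Gb3

The open Ab2 string plus 10 semitones: Ab–A–Bb–B–…–E–F–Gb.
The walk passes from B into C once, so the octave number goes from 2 to 3.
(Equivalently spelled F#3.)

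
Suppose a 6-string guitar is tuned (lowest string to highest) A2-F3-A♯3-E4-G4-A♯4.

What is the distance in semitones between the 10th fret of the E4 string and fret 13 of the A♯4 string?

9 semitones

E4 at fret 10 → D5 (MIDI 74); A♯4 at fret 13 → B5 (MIDI 83).
74 − 83 = -9, so the two pitches are 9 semitones apart, with B5 the higher.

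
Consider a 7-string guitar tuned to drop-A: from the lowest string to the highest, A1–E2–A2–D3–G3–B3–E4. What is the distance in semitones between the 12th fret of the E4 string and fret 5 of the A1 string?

38 semitones

E4 at fret 12 → E5 (MIDI 76); A1 at fret 5 → D2 (MIDI 38).
76 − 38 = 38, so the two pitches are 38 semitones apart, with E5 the higher.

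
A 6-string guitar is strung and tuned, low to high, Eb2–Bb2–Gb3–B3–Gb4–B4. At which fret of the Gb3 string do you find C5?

C5 is 18 semitones above the open Gb3 (Gb–G–Ab–A–…–Bb–B–C), so it sits at fret 18.

18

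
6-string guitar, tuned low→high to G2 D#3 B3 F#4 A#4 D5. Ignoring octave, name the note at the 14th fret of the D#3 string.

Each fret is one semitone, so D#3 + 14 = F.

F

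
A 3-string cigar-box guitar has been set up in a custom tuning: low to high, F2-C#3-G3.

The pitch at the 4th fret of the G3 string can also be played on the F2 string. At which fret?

18

Fret 4 on G3 is MIDI 55 + 4 = 59 (B3). On the F2 string (open MIDI 41), that pitch is 59 − 41 = fret 18.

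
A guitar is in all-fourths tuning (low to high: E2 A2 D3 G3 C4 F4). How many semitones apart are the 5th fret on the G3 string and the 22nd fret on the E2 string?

2 semitones

G3 at fret 5 → C4 (MIDI 60); E2 at fret 22 → D4 (MIDI 62).
60 − 62 = -2, so the two pitches are 2 semitones apart, with D4 the higher.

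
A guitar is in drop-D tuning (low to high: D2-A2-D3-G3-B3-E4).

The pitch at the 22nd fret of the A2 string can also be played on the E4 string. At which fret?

3

Fret 22 on A2 is MIDI 45 + 22 = 67 (G4). On the E4 string (open MIDI 64), that pitch is 67 − 64 = fret 3.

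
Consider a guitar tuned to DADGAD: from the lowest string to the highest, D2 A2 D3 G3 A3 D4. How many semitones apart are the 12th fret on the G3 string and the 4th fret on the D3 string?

13 semitones

G3 at fret 12 → G4 (MIDI 67); D3 at fret 4 → F#3 (MIDI 54).
67 − 54 = 13, so the two pitches are 13 semitones apart, with G4 the higher.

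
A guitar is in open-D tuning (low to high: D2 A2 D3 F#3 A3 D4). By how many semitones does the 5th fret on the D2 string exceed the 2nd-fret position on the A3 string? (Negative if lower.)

D2 at fret 5 → G2 (MIDI 43); A3 at fret 2 → B3 (MIDI 59).
43 − 59 = -16, so the two pitches are 16 semitones apart.

-16 semitones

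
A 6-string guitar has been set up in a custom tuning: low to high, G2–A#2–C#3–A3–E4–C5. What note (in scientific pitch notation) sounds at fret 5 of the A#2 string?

D#3

The open A#2 string plus 5 semitones: A#–B–C–C#–D–D#.
The walk passes from B into C once, so the octave number goes from 2 to 3.
(Equivalently spelled Eb3.)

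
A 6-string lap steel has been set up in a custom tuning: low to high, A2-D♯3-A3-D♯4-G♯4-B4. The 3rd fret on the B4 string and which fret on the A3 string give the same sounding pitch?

17

B4 at fret 3 is B4 + 3 semitones = D5.
The open A3 string is 14 semitones below the open B4, so the same pitch on the A3 string lies at fret 3 + 14 = 17.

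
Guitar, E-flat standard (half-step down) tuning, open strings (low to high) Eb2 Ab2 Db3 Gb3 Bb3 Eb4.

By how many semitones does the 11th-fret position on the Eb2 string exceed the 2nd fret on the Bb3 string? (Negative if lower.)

-10 semitones

Eb2 at fret 11 → D3 (MIDI 50); Bb3 at fret 2 → C4 (MIDI 60).
50 − 60 = -10, so the two pitches are 10 semitones apart.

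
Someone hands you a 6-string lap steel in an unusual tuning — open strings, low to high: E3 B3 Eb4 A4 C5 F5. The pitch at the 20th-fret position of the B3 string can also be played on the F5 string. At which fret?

Fret 20 on B3 is MIDI 59 + 20 = 79 (G5). On the F5 string (open MIDI 77), that pitch is 79 − 77 = fret 2.

2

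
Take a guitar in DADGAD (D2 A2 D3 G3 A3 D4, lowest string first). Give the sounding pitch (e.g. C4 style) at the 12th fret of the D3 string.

D4

The open D3 string plus 12 semitones: D–D#–E–F–…–C–C#–D.
The walk passes from B into C once, so the octave number goes from 3 to 4.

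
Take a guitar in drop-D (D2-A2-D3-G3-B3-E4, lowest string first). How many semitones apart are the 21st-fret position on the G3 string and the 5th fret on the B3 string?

12 semitones

G3 at fret 21 → E5 (MIDI 76); B3 at fret 5 → E4 (MIDI 64).
76 − 64 = 12, so the two pitches are 12 semitones apart, with E5 the higher.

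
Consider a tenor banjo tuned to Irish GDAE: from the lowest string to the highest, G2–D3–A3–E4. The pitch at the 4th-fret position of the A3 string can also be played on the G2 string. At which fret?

Fret 4 on A3 is MIDI 57 + 4 = 61 (C♯4). On the G2 string (open MIDI 43), that pitch is 61 − 43 = fret 18.

18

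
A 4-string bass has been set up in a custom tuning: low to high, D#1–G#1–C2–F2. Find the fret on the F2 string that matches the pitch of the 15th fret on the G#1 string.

6

Fret 15 on G#1 is MIDI 32 + 15 = 47 (B2). On the F2 string (open MIDI 41), that pitch is 47 − 41 = fret 6.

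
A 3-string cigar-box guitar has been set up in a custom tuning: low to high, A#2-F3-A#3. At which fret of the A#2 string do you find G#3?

G#3 is 10 semitones above the open A#2 (A#–B–C–C#–…–F#–G–G#), so it sits at fret 10.

10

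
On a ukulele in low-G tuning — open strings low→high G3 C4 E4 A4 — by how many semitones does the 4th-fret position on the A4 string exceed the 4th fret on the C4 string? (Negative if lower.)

9 semitones

A4 at fret 4 → C#5 (MIDI 73); C4 at fret 4 → E4 (MIDI 64).
73 − 64 = 9, so the two pitches are 9 semitones apart.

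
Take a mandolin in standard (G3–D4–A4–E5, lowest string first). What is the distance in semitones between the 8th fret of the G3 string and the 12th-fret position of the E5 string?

25 semitones

G3 at fret 8 → D#4 (MIDI 63); E5 at fret 12 → E6 (MIDI 88).
63 − 88 = -25, so the two pitches are 25 semitones apart, with E6 the higher.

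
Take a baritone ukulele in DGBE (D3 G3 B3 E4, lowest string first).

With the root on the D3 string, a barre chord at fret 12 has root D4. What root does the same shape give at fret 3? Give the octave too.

F3

Moving from fret 12 to fret 3 shifts the root by -9 semitones.
D4 down 9 semitones is F3.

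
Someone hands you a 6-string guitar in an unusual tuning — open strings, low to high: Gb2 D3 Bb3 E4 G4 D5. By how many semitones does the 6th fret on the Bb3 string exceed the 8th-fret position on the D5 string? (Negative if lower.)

Bb3 at fret 6 → E4 (MIDI 64); D5 at fret 8 → Bb5 (MIDI 82).
64 − 82 = -18, so the two pitches are 18 semitones apart.

-18 semitones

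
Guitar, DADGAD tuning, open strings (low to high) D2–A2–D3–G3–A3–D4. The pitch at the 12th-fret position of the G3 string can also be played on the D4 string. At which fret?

5

Fret 12 on G3 is MIDI 55 + 12 = 67 (G4). On the D4 string (open MIDI 62), that pitch is 67 − 62 = fret 5.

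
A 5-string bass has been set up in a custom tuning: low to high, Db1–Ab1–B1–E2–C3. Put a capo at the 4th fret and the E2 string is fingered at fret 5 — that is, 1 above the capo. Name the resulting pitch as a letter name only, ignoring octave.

A

The capo raises the open E2 by 4 semitones to Ab2; fretting 1 more gives E2 + 4 + 1 = E2 + 5 semitones, landing on A.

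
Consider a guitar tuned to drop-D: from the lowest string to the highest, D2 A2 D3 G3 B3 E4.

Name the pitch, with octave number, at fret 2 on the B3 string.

C#4

The open B3 string plus 2 semitones: B–C–C#.
The walk passes from B into C once, so the octave number goes from 3 to 4.
(Equivalently spelled Db4.)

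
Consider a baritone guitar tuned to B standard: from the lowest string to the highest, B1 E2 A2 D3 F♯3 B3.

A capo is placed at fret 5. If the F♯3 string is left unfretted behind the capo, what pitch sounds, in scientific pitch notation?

The capo raises the open F♯3 by 5 semitones to B3; fretting 0 more gives F♯3 + 5 + 0 = F♯3 + 5 semitones = B3.

B3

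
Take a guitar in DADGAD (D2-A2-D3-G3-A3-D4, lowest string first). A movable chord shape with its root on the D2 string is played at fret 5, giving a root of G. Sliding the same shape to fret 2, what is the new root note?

Moving from fret 5 to fret 2 shifts the root by -3 semitones.
G down 3 semitones is E.

E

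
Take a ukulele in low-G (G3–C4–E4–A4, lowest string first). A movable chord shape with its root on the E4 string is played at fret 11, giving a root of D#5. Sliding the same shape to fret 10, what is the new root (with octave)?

Moving from fret 11 to fret 10 shifts the root by -1 semitone.
D#5 down 1 semitone is D5.

D5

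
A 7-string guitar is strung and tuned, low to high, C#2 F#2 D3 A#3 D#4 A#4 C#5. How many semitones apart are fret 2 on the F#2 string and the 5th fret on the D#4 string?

F#2 at fret 2 → G#2 (MIDI 44); D#4 at fret 5 → G#4 (MIDI 68).
44 − 68 = -24, so the two pitches are 24 semitones apart, with G#4 the higher.

24 semitones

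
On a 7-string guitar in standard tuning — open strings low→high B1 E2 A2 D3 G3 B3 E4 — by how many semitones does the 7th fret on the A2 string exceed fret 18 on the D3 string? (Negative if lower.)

A2 at fret 7 → E3 (MIDI 52); D3 at fret 18 → G#4 (MIDI 68).
52 − 68 = -16, so the two pitches are 16 semitones apart.

-16 semitones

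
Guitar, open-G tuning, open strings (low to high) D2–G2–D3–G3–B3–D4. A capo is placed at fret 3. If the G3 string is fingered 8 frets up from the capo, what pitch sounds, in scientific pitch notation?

The capo raises the open G3 by 3 semitones to A♯3; fretting 8 more gives G3 + 3 + 8 = G3 + 11 semitones = F♯4.
(Also written G♭.)

F♯4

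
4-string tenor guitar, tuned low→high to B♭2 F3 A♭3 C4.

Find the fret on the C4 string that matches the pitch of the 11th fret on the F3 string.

4

F3 at fret 11 is F3 + 11 semitones = E4.
The open C4 string is 7 semitones above the open F3, so the same pitch on the C4 string lies at fret 11 − 7 = 4.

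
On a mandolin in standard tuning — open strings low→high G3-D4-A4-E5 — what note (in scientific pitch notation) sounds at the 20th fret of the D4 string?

A#5

The open D4 string plus 20 semitones: D–D#–E–F–…–G#–A–A#.
The walk passes from B into C once, so the octave number goes from 4 to 5.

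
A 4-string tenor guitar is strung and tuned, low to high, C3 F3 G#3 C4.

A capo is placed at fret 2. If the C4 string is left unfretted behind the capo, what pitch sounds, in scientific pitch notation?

The capo raises the open C4 by 2 semitones to D4; fretting 0 more gives C4 + 2 + 0 = C4 + 2 semitones = D4.

D4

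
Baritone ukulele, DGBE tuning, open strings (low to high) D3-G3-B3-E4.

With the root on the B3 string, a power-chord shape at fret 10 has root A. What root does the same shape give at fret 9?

G♯

Moving from fret 10 to fret 9 shifts the root by -1 semitone.
A down 1 semitone is G♯.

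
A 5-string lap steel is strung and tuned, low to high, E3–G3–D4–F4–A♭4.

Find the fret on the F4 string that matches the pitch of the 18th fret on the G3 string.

G3 at fret 18 is G3 + 18 semitones = D♭5.
The open F4 string is 10 semitones above the open G3, so the same pitch on the F4 string lies at fret 18 − 10 = 8.

8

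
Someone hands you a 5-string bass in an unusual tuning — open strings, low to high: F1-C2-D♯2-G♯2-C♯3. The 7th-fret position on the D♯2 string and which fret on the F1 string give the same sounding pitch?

D♯2 at fret 7 is D♯2 + 7 semitones = A♯2.
The open F1 string is 10 semitones below the open D♯2, so the same pitch on the F1 string lies at fret 7 + 10 = 17.

17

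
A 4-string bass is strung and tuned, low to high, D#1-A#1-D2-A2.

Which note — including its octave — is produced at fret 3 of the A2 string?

Each fret is one semitone, so A2 + 3 = C3.

C3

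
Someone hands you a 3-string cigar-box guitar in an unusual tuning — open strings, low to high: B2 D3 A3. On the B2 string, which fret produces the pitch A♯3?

A♯3 is 11 semitones above the open B2 (B–C–C#–D–…–G#–A–A#), so it sits at fret 11.

11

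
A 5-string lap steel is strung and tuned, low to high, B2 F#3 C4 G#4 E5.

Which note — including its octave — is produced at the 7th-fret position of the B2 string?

Each fret is one semitone, so B2 + 7 = F#3.

F#3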